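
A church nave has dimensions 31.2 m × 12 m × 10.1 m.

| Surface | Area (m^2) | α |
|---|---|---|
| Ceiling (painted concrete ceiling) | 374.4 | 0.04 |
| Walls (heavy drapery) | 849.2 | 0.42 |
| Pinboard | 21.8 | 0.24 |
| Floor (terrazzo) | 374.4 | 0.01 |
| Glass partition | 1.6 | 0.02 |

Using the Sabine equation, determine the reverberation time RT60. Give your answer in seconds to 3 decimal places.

Total absorption A = 374.4*0.04 + 849.2*0.42 + 21.8*0.24 + 374.4*0.01 + 1.6*0.02
  = 14.976 + 356.664 + 5.232 + 3.744 + 0.032 = 380.648 m^2 sabins.
Volume V = 31.2 × 12 × 10.1 = 3781.44 m³.
Sabine: RT60 = 0.161 × 3781.44 / 380.648 = 1.599 s.

1.599 seconds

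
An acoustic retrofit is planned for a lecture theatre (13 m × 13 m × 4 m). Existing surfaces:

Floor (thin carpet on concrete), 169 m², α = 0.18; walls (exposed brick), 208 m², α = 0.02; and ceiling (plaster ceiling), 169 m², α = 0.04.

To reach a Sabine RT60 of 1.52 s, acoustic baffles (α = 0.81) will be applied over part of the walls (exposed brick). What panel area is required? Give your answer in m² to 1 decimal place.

38.3

A₁ = Σ Sᵢαᵢ = 169·0.18 + 208·0.02 + 169·0.04 = 41.340 sabins.
Required A₂ = 0.161·676/1.52 = 71.603 sabins.
Absorption to add: 71.603 − 41.340 = 30.263 sabins.
Each m² of panel replacing the walls (exposed brick) adds (0.81 − 0.02) = 0.79 sabins.
Panel area = 30.263 / 0.79 = 38.3 m².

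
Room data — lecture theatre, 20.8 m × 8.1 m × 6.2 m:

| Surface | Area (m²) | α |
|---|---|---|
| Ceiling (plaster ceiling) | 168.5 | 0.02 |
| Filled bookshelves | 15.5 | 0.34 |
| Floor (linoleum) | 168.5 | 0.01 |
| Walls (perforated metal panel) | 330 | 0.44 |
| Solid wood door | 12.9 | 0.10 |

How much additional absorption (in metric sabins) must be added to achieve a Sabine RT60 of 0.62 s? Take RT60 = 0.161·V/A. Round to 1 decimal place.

114.4 sabins

Summing Sᵢαᵢ: 3.370 + 5.270 + 1.685 + 145.200 + 1.290 → A₁ = 156.815 sabins.
V = 1044.576 m³. Required absorption A₂ = 0.161 × 1044.576 / 0.62 = 271.253 sabins.
ΔA = A₂ − A₁ = 271.253 − 156.815 = 114.4 sabins.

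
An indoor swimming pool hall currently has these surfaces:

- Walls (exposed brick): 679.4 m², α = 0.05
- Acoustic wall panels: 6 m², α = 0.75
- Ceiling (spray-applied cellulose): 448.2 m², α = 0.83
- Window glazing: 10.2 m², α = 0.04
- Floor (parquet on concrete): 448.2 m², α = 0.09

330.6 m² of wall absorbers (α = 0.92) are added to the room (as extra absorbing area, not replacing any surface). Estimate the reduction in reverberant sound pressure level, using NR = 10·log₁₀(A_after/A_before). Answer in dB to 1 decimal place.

2.2 dB

Equivalent absorption area: A_before = 679.4*0.05 + 6*0.75 + 448.2*0.83 + 10.2*0.04 + 448.2*0.09 = 451.222 m².
Added absorption = 330.6 × 0.92 = 304.152 sabins.
New total A_after = 755.374 sabins.
NR = 10·log₁₀(755.374/451.222) = 2.2 dB.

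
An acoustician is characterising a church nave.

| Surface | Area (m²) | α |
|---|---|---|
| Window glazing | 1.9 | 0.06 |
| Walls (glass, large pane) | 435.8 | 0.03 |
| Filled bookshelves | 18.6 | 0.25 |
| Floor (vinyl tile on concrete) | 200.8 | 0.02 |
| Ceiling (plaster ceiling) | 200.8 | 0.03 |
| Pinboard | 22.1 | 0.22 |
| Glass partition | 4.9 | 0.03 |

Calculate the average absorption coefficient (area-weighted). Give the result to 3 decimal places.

0.037

Total surface area S = 884.9 m².
Σ(Sᵢαᵢ) = 1.9×0.06 + 435.8×0.03 + 18.6×0.25 + 200.8×0.02 + 200.8×0.03 + 22.1×0.22 + 4.9×0.03 = 32.887.
ᾱ = A/S = 0.037.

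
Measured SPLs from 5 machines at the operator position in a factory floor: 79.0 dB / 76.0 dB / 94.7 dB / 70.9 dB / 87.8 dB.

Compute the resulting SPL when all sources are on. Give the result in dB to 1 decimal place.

95.7 dB

Σ 10^(Lᵢ/10) = 3.685e+09.
L_total = 10·log₁₀(3.685e+09) = 95.7 dB.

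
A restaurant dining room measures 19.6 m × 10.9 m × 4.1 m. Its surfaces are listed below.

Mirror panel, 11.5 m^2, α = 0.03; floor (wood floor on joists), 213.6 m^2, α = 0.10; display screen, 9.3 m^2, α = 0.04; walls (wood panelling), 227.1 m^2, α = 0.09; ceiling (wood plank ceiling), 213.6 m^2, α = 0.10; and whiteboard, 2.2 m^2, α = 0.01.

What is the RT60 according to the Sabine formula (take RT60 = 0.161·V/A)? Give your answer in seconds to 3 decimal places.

Total absorption A = 11.5*0.03 + 213.6*0.10 + 9.3*0.04 + 227.1*0.09 + 213.6*0.10 + 2.2*0.01
  = 0.345 + 21.360 + 0.372 + 20.439 + 21.360 + 0.022 = 63.898 m^2 sabins.
V = 19.6·10.9·4.1 = 875.924 m³.
T = 0.161 V/A = 0.161·875.924/63.898 = 2.207 s.

2.207 s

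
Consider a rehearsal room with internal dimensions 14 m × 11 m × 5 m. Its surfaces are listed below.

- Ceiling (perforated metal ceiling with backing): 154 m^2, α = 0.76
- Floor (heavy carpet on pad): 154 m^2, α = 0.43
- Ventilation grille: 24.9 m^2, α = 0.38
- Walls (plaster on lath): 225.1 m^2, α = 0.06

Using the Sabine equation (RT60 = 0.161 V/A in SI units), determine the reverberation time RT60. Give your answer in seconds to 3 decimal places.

Equivalent absorption area: A = 154*0.76 + 154*0.43 + 24.9*0.38 + 225.1*0.06 = 206.228 m^2.
Volume V = 14 × 11 × 5 = 770 m³.
T = 0.161 V/A = 0.161·770/206.228 = 0.601 s.

0.601 seconds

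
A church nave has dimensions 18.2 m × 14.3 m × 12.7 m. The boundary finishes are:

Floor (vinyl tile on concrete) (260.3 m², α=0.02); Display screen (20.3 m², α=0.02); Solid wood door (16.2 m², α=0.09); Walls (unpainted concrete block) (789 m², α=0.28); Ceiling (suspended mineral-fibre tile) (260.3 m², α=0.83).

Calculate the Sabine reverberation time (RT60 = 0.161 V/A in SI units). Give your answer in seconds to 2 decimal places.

Total absorption A = 260.3·0.02 + 20.3·0.02 + 16.2·0.09 + 789·0.28 + 260.3·0.83
  = 5.206 + 0.406 + 1.458 + 220.920 + 216.049 = 444.039 m² sabins.
Room volume: 3305.302 m³.
RT60 = 0.161 · V / A = 0.161 × 3305.302 / 444.039 = 1.20 s.

1.20 s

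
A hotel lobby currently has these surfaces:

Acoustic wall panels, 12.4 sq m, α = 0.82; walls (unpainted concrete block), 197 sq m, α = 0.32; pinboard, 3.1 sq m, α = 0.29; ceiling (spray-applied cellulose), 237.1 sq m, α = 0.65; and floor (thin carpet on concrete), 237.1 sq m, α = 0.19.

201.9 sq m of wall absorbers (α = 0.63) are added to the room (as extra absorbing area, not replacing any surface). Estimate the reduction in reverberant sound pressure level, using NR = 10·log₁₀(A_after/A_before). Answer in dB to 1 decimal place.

Equivalent absorption area: A_before = 12.4*0.82 + 197*0.32 + 3.1*0.29 + 237.1*0.65 + 237.1*0.19 = 273.271 sq m.
Added absorption = 201.9 × 0.63 = 127.197 sabins.
A_after = 273.271 + 127.197 = 400.468 sabins.
NR = 10·log₁₀(400.468/273.271) = 1.7 dB.

1.7 dB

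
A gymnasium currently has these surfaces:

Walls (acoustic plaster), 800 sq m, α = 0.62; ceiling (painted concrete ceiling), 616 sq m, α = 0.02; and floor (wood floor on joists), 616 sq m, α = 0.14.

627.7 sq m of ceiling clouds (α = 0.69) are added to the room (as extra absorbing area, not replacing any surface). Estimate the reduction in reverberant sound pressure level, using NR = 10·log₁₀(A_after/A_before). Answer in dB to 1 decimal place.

2.4 dB

Summing Sᵢαᵢ: 496.000 + 12.320 + 86.240 → A_before = 594.560 sabins.
Added absorption = 627.7 × 0.69 = 433.113 sabins.
New total A_after = 1027.673 sabins.
NR = 10·log₁₀(1027.673/594.560) = 2.4 dB.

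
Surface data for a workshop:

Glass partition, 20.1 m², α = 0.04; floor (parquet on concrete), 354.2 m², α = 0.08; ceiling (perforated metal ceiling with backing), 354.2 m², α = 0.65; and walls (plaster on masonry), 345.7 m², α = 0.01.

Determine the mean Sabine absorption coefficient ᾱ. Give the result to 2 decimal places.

0.24

Total surface area S = 1074.2 m².
A = 20.1*0.04 + 354.2*0.08 + 354.2*0.65 + 345.7*0.01 = 262.827 sabins.
ᾱ = 262.827 / 1074.2 = 0.24.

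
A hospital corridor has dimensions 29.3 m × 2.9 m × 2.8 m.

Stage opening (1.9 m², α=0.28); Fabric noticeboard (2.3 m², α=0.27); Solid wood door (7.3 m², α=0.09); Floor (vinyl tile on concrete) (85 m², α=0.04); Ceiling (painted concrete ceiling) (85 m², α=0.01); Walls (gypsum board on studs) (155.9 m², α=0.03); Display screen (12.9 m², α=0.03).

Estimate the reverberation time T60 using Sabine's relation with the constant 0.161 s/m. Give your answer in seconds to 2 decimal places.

3.44 s

Equivalent absorption area: A = 1.9×0.28 + 2.3×0.27 + 7.3×0.09 + 85×0.04 + 85×0.01 + 155.9×0.03 + 12.9×0.03 = 11.124 m².
Room volume: 237.916 m³.
RT60 = 0.161 · V / A = 0.161 × 237.916 / 11.124 = 3.44 s.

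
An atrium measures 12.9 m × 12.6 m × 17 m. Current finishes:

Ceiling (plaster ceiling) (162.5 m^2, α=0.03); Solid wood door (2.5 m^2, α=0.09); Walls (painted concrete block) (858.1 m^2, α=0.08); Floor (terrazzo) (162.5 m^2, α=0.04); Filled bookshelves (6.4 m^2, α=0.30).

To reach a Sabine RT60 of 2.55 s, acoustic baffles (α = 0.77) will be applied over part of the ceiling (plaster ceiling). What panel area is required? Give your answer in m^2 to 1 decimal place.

Summing Sᵢαᵢ: 4.875 + 0.225 + 68.648 + 6.500 + 1.920 → A₁ = 82.168 sabins.
Required A₂ = 0.161·2763.18/2.55 = 174.460 sabins.
ΔA needed = 174.460 − 82.168 = 92.292 sabins.
Each m^2 of panel replacing the ceiling (plaster ceiling) adds (0.77 − 0.03) = 0.74 sabins.
Area = ΔA/Δα = 92.292/0.74 = 124.7 m^2.

124.7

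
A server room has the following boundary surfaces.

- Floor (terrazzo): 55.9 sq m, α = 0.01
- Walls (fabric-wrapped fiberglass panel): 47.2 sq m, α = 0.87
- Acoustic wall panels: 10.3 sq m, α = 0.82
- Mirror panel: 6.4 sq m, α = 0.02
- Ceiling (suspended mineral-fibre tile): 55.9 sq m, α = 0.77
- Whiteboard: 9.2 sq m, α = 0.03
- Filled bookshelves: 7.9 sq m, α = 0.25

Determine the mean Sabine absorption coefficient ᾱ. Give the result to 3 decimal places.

0.495

Total surface area S = 192.8 sq m.
Σ(Sᵢαᵢ) = 55.9*0.01 + 47.2*0.87 + 10.3*0.82 + 6.4*0.02 + 55.9*0.77 + 9.2*0.03 + 7.9*0.25 = 95.491.
ᾱ = 95.491 / 192.8 = 0.495.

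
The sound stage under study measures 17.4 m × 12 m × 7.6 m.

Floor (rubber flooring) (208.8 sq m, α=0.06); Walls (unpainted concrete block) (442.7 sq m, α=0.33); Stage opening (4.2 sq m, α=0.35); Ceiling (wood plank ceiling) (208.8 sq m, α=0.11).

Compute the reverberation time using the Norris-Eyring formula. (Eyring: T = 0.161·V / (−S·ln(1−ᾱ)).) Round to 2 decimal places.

1.24 seconds

S = Σ Sᵢ = 864.5 sq m.
Absorption A = 208.8×0.06 + 442.7×0.33 + 4.2×0.35 + 208.8×0.11 = 183.057 sabins.
Mean coefficient ᾱ = A/S = 0.2117.
Eyring denominator: −S ln(1−ᾱ) = 205.644.
V = 17.4 × 12 × 7.6 = 1586.88 m³.
RT60 = 0.161 × 1586.88 / 205.644 = 1.24 s.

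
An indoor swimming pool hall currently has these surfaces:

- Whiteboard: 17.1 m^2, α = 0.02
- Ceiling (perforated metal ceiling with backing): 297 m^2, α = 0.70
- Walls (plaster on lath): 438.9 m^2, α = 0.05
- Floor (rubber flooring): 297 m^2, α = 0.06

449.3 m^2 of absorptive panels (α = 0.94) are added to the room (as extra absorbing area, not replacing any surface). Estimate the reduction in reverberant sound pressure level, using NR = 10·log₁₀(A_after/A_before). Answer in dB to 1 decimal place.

Total absorption A_before = 17.1×0.02 + 297×0.70 + 438.9×0.05 + 297×0.06
  = 0.342 + 207.900 + 21.945 + 17.820 = 248.007 m^2 sabins.
Treatment contributes 449.3·0.94 = 422.342 sabins.
New total A_after = 670.349 sabins.
Reduction = 10 log₁₀(A_after/A_before) = 10 log₁₀(2.7029) = 4.3 dB.

4.3 dB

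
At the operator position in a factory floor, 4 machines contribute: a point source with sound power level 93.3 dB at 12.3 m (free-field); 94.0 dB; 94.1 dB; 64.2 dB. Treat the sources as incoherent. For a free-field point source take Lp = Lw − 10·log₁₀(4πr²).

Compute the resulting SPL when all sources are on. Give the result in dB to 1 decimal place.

97.1 dB

Source at 12.3 m: Lp = 93.3 − 10·log₁₀(4π·12.3²) = 93.3 − 10·log₁₀(1901.166) = 60.5 dB.
Sum in the linear (power) domain: Σ 10^(Lᵢ/10) = 10^(60.5/10) + 10^(94.0/10) + 10^(94.1/10) + 10^(64.2/10) = 5.086e+09.
Combined level = 10 log₁₀(5.086e+09) = 97.1 dB.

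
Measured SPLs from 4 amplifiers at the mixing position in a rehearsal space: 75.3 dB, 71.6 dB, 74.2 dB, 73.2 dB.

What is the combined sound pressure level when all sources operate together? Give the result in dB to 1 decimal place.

79.8 dB

Converting to relative power and adding: 10^(75.3/10) + 10^(71.6/10) + 10^(74.2/10) + 10^(73.2/10) = 9.553e+07.
L_total = 10·log₁₀(9.553e+07) = 79.8 dB.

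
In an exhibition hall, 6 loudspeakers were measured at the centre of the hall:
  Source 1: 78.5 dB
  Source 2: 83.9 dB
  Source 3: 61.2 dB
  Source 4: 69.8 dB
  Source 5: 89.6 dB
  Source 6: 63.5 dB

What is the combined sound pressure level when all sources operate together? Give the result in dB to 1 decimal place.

Converting to relative power and adding: 10^(78.5/10) + 10^(83.9/10) + 10^(61.2/10) + 10^(69.8/10) + 10^(89.6/10) + 10^(63.5/10) = 1.241e+09.
L_total = 10·log₁₀(1.241e+09) = 90.9 dB.

90.9 dB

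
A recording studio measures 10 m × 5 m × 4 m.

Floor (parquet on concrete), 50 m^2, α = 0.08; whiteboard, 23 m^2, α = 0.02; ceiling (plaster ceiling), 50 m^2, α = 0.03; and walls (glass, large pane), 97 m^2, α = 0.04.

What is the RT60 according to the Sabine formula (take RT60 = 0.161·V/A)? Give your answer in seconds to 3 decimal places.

Summing Sᵢαᵢ: 4.000 + 0.460 + 1.500 + 3.880 → A = 9.840 sabins.
Volume V = 10 × 5 × 4 = 200 m³.
RT60 = 0.161 · V / A = 0.161 × 200 / 9.840 = 3.272 s.

3.272 sec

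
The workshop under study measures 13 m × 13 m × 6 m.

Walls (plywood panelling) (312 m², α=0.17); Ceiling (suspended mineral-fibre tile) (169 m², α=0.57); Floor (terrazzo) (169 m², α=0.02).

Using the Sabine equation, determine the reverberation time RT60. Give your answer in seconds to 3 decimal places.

Summing Sᵢαᵢ: 53.040 + 96.330 + 3.380 → A = 152.750 sabins.
V = 13·13·6 = 1014 m³.
RT60 = 0.161 · V / A = 0.161 × 1014 / 152.750 = 1.069 s.

1.069 seconds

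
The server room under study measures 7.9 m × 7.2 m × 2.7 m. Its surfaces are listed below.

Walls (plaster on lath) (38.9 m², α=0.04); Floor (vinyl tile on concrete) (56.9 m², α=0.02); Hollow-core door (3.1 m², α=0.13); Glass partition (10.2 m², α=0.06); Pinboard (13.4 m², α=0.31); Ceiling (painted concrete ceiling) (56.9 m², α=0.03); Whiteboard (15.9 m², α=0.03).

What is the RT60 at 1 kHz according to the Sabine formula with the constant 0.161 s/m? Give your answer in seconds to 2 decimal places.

2.46 s

Total absorption A = 38.9·0.04 + 56.9·0.02 + 3.1·0.13 + 10.2·0.06 + 13.4·0.31 + 56.9·0.03 + 15.9·0.03
  = 1.556 + 1.138 + 0.403 + 0.612 + 4.154 + 1.707 + 0.477 = 10.047 m² sabins.
V = 7.9·7.2·2.7 = 153.576 m³.
T = 0.161 V/A = 0.161·153.576/10.047 = 2.46 s.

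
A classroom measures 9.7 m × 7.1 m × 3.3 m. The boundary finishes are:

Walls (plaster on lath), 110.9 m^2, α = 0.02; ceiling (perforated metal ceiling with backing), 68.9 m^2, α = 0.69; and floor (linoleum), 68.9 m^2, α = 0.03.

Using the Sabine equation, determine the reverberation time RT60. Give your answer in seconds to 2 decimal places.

0.71 s

Total absorption A = 110.9×0.02 + 68.9×0.69 + 68.9×0.03
  = 2.218 + 47.541 + 2.067 = 51.826 m^2 sabins.
Room volume: 227.271 m³.
T = 0.161 V/A = 0.161·227.271/51.826 = 0.71 s.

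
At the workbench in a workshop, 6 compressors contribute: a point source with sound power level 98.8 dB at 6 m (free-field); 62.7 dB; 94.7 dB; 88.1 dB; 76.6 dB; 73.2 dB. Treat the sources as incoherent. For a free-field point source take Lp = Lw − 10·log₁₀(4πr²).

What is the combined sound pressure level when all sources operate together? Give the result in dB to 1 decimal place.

95.7 dB

Source at 6 m: Lp = 98.8 − 10·log₁₀(4π·6²) = 98.8 − 10·log₁₀(452.389) = 72.2 dB.
Converting to relative power and adding: 10^(72.2/10) + 10^(62.7/10) + 10^(94.7/10) + 10^(88.1/10) + 10^(76.6/10) + 10^(73.2/10) = 3.682e+09.
Combined level = 10 log₁₀(3.682e+09) = 95.7 dB.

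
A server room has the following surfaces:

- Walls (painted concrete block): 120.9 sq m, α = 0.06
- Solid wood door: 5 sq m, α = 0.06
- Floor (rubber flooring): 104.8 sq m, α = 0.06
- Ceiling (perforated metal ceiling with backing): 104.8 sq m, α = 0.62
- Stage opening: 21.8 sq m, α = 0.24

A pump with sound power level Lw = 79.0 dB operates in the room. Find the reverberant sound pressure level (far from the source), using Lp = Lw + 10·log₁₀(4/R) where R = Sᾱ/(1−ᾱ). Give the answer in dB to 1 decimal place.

64.6 dB

Σ(Sᵢαᵢ) = 120.9×0.06 + 5×0.06 + 104.8×0.06 + 104.8×0.62 + 21.8×0.24 = 84.050; total area S = 357.3 sq m.
ᾱ = 84.050/357.3 = 0.2352; R = Sᾱ/(1−ᾱ) = 84.050/(1−0.2352) = 109.898 sq m.
Lp = 79.0 + 10·log₁₀(4/109.898) = 79.0 + (-14.39) = 64.6 dB.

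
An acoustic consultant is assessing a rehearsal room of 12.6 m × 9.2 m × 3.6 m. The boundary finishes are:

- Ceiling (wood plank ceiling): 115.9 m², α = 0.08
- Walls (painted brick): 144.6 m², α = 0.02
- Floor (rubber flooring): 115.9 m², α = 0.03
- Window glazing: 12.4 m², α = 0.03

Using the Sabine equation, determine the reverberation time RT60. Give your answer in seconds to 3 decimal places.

Equivalent absorption area: A = 115.9×0.08 + 144.6×0.02 + 115.9×0.03 + 12.4×0.03 = 16.013 m².
Room volume: 417.312 m³.
T = 0.161 V/A = 0.161·417.312/16.013 = 4.196 s.

4.196 s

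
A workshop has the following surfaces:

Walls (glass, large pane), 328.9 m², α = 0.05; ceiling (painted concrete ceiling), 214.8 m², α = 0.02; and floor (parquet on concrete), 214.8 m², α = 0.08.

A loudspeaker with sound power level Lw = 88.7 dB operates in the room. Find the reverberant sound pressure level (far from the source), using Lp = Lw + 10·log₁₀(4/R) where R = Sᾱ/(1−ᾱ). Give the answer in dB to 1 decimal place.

A = 37.925 sabins; S = 758.5 m².
ᾱ = 37.925/758.5 = 0.0500; R = Sᾱ/(1−ᾱ) = 37.925/(1−0.0500) = 39.921 m².
Lp = 88.7 + 10·log₁₀(4/39.921) = 88.7 + (-9.99) = 78.7 dB.

78.7 dB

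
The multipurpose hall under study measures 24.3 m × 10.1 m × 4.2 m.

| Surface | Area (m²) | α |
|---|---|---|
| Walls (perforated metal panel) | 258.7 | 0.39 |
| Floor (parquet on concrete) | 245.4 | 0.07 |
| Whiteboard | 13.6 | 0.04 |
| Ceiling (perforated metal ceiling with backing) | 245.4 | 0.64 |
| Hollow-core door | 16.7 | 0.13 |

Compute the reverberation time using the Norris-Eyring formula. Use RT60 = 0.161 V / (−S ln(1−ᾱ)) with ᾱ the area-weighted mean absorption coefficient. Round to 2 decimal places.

Total surface area S = 258.7 + 245.4 + 13.6 + 245.4 + 16.7 = 779.8 m².
Absorption A = 258.7·0.39 + 245.4·0.07 + 13.6·0.04 + 245.4·0.64 + 16.7·0.13 = 277.842 sabins.
ᾱ = 277.842 / 779.8 = 0.3563.
Eyring denominator: −S ln(1−ᾱ) = 343.519.
V = 24.3 × 10.1 × 4.2 = 1030.806 m³.
RT60 = 0.161 × 1030.806 / 343.519 = 0.48 s.

0.48 s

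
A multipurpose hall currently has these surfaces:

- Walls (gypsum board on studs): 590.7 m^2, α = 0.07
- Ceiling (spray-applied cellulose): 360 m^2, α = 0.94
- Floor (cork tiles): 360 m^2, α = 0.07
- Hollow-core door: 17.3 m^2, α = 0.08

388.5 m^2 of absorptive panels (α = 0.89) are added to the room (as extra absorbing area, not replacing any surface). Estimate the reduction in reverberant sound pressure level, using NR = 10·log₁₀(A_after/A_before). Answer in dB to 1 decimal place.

Equivalent absorption area: A_before = 590.7×0.07 + 360×0.94 + 360×0.07 + 17.3×0.08 = 406.333 m^2.
Added absorption = 388.5 × 0.89 = 345.765 sabins.
New total A_after = 752.098 sabins.
Reduction = 10 log₁₀(A_after/A_before) = 10 log₁₀(1.8509) = 2.7 dB.

2.7 dB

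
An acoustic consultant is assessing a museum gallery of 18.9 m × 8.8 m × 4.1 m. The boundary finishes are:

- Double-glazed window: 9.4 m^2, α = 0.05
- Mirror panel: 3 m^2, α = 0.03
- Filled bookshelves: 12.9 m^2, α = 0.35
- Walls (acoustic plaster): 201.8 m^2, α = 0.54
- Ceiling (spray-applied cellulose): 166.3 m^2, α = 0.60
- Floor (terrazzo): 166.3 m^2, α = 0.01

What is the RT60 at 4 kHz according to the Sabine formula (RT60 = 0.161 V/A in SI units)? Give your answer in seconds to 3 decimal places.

Summing Sᵢαᵢ: 0.470 + 0.090 + 4.515 + 108.972 + 99.780 + 1.663 → A = 215.490 sabins.
Room volume: 681.912 m³.
Sabine: RT60 = 0.161 × 681.912 / 215.490 = 0.509 s.

0.509 sec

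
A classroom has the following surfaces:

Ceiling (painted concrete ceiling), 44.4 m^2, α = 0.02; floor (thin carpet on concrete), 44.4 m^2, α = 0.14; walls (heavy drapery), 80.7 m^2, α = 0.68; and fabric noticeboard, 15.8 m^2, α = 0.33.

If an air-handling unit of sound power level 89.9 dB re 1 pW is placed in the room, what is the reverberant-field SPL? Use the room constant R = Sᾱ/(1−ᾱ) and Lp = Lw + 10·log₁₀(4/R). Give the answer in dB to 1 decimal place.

Σ(Sᵢαᵢ) = 44.4×0.02 + 44.4×0.14 + 80.7×0.68 + 15.8×0.33 = 67.194; total area S = 185.3 m^2.
ᾱ = 67.194/185.3 = 0.3626; R = Sᾱ/(1−ᾱ) = 67.194/(1−0.3626) = 105.419 m^2.
Lp = 89.9 + 10·log₁₀(4/105.419) = 89.9 + (-14.21) = 75.7 dB.

75.7 dB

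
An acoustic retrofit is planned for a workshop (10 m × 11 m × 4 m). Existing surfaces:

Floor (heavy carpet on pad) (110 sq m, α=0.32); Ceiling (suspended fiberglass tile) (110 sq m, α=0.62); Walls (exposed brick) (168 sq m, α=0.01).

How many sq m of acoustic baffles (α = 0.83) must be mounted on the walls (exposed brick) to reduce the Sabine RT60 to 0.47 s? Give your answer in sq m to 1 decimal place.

55.7

Equivalent absorption area: A₁ = 110*0.32 + 110*0.62 + 168*0.01 = 105.080 sq m.
Required A₂ = 0.161·440/0.47 = 150.723 sabins.
ΔA needed = 150.723 − 105.080 = 45.643 sabins.
Each sq m of panel replacing the walls (exposed brick) adds (0.83 − 0.01) = 0.82 sabins.
Panel area = 45.643 / 0.82 = 55.7 sq m.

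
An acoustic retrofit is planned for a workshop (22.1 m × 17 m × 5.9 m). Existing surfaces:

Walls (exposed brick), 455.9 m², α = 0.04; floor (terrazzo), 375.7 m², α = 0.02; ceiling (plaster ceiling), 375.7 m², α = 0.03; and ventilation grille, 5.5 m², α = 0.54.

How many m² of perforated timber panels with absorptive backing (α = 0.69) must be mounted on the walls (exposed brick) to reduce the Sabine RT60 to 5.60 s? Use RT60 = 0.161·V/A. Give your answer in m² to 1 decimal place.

Total absorption A₁ = 455.9*0.04 + 375.7*0.02 + 375.7*0.03 + 5.5*0.54
  = 18.236 + 7.514 + 11.271 + 2.970 = 39.991 m² sabins.
Required A₂ = 0.161·2216.63/5.60 = 63.728 sabins.
Absorption to add: 63.728 − 39.991 = 23.737 sabins.
Net gain per m²: Δα = 0.69 − 0.04 = 0.65.
Area = ΔA/Δα = 23.737/0.65 = 36.5 m².

36.5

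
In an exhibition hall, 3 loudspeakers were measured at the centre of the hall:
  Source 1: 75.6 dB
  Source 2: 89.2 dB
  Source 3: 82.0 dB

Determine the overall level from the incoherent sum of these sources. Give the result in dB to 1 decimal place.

Σ 10^(Lᵢ/10) = 1.027e+09.
Back to dB: 10·log₁₀ Σ = 90.1 dB.

90.1 dB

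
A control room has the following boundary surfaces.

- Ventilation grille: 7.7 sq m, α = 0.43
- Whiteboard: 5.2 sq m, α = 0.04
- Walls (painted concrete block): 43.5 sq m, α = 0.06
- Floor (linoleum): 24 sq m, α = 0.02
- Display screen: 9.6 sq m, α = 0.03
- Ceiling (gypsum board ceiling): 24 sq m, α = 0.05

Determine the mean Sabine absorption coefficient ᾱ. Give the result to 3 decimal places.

0.071

Total surface area S = 114.0 sq m.
Weighted sum Σ Sα = 8.097.
ᾱ = A/S = 0.071.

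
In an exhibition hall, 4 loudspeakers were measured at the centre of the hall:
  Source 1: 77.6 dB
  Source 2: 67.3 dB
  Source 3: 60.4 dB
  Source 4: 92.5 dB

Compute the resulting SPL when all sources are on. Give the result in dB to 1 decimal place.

Σ 10^(Lᵢ/10) = 1.842e+09.
Back to dB: 10·log₁₀ Σ = 92.7 dB.

92.7 dB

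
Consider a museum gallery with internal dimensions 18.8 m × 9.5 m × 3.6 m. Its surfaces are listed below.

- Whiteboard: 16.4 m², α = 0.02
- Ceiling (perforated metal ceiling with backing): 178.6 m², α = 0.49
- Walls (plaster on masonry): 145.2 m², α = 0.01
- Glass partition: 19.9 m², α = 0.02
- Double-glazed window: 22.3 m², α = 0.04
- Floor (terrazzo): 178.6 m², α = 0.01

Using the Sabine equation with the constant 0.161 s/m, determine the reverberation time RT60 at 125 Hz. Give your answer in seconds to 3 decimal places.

1.121 s

Equivalent absorption area: A = 16.4×0.02 + 178.6×0.49 + 145.2×0.01 + 19.9×0.02 + 22.3×0.04 + 178.6×0.01 = 92.370 m².
Room volume: 642.96 m³.
RT60 = 0.161 · V / A = 0.161 × 642.96 / 92.370 = 1.121 s.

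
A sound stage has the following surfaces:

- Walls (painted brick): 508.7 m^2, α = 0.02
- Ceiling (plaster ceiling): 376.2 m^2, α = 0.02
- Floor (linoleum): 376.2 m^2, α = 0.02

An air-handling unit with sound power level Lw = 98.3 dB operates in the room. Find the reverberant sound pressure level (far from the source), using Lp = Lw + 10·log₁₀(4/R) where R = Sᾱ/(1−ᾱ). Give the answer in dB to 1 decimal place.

90.2 dB

Σ(Sᵢαᵢ) = 508.7×0.02 + 376.2×0.02 + 376.2×0.02 = 25.222; total area S = 1261.1 m^2.
ᾱ = 25.222/1261.1 = 0.0200; R = Sᾱ/(1−ᾱ) = 25.222/(1−0.0200) = 25.737 m^2.
Lp = 98.3 + 10·log₁₀(4/25.737) = 98.3 + (-8.08) = 90.2 dB.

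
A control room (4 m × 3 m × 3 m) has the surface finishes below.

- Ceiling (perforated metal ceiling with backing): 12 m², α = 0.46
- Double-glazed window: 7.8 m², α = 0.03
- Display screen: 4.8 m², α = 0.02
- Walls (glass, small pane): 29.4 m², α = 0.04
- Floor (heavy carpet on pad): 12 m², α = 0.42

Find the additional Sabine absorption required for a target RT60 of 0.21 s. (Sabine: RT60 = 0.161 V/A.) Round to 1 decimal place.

Equivalent absorption area: A₁ = 12*0.46 + 7.8*0.03 + 4.8*0.02 + 29.4*0.04 + 12*0.42 = 12.066 m².
Target A₂ = 0.161·36/0.21 = 27.600 sabins (V = 36 m³).
Additional absorption ΔA = 27.600 − 12.066 = 15.5 sabins.

15.5 sabins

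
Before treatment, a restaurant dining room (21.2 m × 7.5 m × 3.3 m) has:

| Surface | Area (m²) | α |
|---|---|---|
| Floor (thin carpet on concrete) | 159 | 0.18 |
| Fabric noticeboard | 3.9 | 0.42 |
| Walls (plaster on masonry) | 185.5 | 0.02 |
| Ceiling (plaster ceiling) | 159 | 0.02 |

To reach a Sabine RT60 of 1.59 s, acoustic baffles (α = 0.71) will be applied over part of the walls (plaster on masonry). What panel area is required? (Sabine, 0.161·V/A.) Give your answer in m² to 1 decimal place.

23.2

Summing Sᵢαᵢ: 28.620 + 1.638 + 3.710 + 3.180 → A₁ = 37.148 sabins.
V = 524.7 m³. Target absorption A₂ = 0.161 × 524.7 / 1.59 = 53.130 sabins.
Absorption to add: 53.130 − 37.148 = 15.982 sabins.
Net gain per m²: Δα = 0.71 − 0.02 = 0.69.
Area = ΔA/Δα = 15.982/0.69 = 23.2 m².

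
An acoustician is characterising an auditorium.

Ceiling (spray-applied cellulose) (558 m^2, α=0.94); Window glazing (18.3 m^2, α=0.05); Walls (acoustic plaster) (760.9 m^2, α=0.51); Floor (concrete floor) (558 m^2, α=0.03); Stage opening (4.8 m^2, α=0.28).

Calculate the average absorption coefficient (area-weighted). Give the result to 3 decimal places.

S = Σ Sᵢ = 558 + 18.3 + 760.9 + 558 + 4.8 = 1900.0 m^2.
Weighted sum Σ Sα = 931.578.
ᾱ = A/S = 0.490.

0.490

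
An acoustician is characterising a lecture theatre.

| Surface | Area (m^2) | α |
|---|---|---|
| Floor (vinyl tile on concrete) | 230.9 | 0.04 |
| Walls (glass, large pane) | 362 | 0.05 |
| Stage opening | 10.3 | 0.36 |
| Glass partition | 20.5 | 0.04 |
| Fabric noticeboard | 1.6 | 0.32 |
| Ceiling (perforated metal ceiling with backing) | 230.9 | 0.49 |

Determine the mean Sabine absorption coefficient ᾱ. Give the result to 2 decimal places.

0.17

S = Σ Sᵢ = 230.9 + 362 + 10.3 + 20.5 + 1.6 + 230.9 = 856.2 m^2.
Σ(Sᵢαᵢ) = 230.9*0.04 + 362*0.05 + 10.3*0.36 + 20.5*0.04 + 1.6*0.32 + 230.9*0.49 = 145.517.
ᾱ = A/S = 0.17.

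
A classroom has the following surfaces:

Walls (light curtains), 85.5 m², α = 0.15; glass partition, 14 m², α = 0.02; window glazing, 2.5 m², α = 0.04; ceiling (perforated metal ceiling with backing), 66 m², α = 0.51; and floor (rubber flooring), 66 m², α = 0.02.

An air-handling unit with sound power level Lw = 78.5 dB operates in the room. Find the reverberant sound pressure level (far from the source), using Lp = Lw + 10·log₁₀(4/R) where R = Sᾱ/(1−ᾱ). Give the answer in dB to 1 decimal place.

66.7 dB

Σ(Sᵢαᵢ) = 85.5×0.15 + 14×0.02 + 2.5×0.04 + 66×0.51 + 66×0.02 = 48.185; total area S = 234.0 m².
ᾱ = 48.185/234.0 = 0.2059; R = Sᾱ/(1−ᾱ) = 48.185/(1−0.2059) = 60.679 m².
Lp = Lw + 10 log₁₀(4/R) = 78.5 -11.81 = 66.7 dB.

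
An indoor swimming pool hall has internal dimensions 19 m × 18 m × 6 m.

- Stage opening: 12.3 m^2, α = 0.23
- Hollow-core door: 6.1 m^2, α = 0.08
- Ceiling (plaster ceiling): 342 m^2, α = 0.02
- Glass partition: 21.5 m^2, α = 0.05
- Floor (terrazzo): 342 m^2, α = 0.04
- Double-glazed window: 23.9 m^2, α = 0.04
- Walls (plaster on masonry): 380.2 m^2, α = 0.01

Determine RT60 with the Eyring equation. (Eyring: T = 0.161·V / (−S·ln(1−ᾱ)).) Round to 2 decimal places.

10.99 seconds

Total surface area S = 12.3 + 6.1 + 342 + 21.5 + 342 + 23.9 + 380.2 = 1128.0 m^2.
Absorption A = 12.3×0.23 + 6.1×0.08 + 342×0.02 + 21.5×0.05 + 342×0.04 + 23.9×0.04 + 380.2×0.01 = 29.670 sabins.
Mean coefficient ᾱ = A/S = 0.0263.
Eyring denominator: −S ln(1−ᾱ) = 30.063.
V = 19 × 18 × 6 = 2052 m³.
RT60 = 0.161 × 2052 / 30.063 = 10.99 s.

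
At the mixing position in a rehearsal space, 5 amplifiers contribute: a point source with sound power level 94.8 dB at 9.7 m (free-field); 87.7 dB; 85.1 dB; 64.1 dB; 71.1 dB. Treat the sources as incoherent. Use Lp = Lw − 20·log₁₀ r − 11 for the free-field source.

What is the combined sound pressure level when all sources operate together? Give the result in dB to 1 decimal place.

89.7 dB

Source at 9.7 m: Lp = 94.8 − 20·log₁₀(9.7) − 11 = 64.1 dB.
Converting to relative power and adding: 10^(64.1/10) + 10^(87.7/10) + 10^(85.1/10) + 10^(64.1/10) + 10^(71.1/10) = 9.305e+08.
Back to dB: 10·log₁₀ Σ = 89.7 dB.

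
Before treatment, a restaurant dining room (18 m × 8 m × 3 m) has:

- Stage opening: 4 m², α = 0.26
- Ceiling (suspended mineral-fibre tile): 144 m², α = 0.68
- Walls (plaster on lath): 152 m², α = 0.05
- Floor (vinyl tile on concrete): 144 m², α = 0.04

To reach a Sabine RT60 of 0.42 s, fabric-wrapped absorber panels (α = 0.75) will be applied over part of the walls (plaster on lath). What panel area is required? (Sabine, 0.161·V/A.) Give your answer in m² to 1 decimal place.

Total absorption A₁ = 4*0.26 + 144*0.68 + 152*0.05 + 144*0.04
  = 1.040 + 97.920 + 7.600 + 5.760 = 112.320 m² sabins.
Required A₂ = 0.161·432/0.42 = 165.600 sabins.
Absorption to add: 165.600 − 112.320 = 53.280 sabins.
Net gain per m²: Δα = 0.75 − 0.05 = 0.70.
Area = ΔA/Δα = 53.280/0.70 = 76.1 m².

76.1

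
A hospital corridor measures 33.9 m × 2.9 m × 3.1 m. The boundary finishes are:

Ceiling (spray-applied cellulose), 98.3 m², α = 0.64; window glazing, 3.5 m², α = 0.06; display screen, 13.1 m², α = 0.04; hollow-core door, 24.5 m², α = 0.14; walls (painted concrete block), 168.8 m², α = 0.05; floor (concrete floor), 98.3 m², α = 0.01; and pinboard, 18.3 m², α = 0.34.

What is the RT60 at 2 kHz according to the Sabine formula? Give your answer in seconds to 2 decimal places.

Total absorption A = 98.3*0.64 + 3.5*0.06 + 13.1*0.04 + 24.5*0.14 + 168.8*0.05 + 98.3*0.01 + 18.3*0.34
  = 62.912 + 0.210 + 0.524 + 3.430 + 8.440 + 0.983 + 6.222 = 82.721 m² sabins.
Volume V = 33.9 × 2.9 × 3.1 = 304.761 m³.
T = 0.161 V/A = 0.161·304.761/82.721 = 0.59 s.

0.59 s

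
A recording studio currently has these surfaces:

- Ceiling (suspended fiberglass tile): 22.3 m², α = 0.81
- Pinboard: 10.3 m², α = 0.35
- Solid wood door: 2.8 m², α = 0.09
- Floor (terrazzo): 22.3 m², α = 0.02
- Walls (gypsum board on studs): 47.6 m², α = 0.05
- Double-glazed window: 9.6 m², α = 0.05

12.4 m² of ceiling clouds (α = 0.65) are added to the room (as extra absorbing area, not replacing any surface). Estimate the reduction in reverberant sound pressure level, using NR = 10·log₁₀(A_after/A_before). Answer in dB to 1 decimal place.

Total absorption A_before = 22.3×0.81 + 10.3×0.35 + 2.8×0.09 + 22.3×0.02 + 47.6×0.05 + 9.6×0.05
  = 18.063 + 3.605 + 0.252 + 0.446 + 2.380 + 0.480 = 25.226 m² sabins.
Treatment contributes 12.4·0.65 = 8.060 sabins.
New total A_after = 33.286 sabins.
NR = 10·log₁₀(33.286/25.226) = 1.2 dB.

1.2 dB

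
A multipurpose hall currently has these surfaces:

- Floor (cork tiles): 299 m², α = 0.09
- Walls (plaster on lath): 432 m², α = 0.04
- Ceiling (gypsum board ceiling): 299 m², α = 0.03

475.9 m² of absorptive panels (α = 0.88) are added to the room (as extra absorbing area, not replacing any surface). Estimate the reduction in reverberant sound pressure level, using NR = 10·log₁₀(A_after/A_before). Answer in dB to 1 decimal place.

9.5 dB

A_before = Σ Sᵢαᵢ = 299·0.09 + 432·0.04 + 299·0.03 = 53.160 sabins.
Added absorption = 475.9 × 0.88 = 418.792 sabins.
A_after = 53.160 + 418.792 = 471.952 sabins.
NR = 10·log₁₀(471.952/53.160) = 9.5 dB.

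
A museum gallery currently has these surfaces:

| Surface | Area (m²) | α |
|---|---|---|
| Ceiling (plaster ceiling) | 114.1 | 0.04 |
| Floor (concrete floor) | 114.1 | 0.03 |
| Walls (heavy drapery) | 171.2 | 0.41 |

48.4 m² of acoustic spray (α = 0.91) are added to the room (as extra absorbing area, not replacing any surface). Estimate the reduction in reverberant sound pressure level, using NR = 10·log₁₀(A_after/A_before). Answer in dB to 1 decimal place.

1.9 dB

Total absorption A_before = 114.1×0.04 + 114.1×0.03 + 171.2×0.41
  = 4.564 + 3.423 + 70.192 = 78.179 m² sabins.
Added absorption = 48.4 × 0.91 = 44.044 sabins.
New total A_after = 122.223 sabins.
Reduction = 10 log₁₀(A_after/A_before) = 10 log₁₀(1.5634) = 1.9 dB.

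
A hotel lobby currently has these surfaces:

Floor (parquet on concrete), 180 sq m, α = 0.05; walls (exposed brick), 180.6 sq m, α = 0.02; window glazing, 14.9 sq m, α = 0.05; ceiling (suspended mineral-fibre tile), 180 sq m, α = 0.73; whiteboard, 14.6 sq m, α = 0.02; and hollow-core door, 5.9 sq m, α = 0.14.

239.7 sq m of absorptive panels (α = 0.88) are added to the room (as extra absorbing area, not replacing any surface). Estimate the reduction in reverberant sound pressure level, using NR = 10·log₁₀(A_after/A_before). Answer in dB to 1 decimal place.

3.9 dB

A_before = Σ Sᵢαᵢ = 180·0.05 + 180.6·0.02 + 14.9·0.05 + 180·0.73 + 14.6·0.02 + 5.9·0.14 = 145.875 sabins.
Treatment contributes 239.7·0.88 = 210.936 sabins.
New total A_after = 356.811 sabins.
Reduction = 10 log₁₀(A_after/A_before) = 10 log₁₀(2.4460) = 3.9 dB.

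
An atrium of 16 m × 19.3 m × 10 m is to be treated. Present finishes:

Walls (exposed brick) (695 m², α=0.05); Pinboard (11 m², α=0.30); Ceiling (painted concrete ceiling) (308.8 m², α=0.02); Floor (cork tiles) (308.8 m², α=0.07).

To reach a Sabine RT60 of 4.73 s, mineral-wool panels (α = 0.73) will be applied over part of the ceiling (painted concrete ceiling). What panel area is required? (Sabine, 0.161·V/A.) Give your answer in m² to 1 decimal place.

Summing Sᵢαᵢ: 34.750 + 3.300 + 6.176 + 21.616 → A₁ = 65.842 sabins.
Required A₂ = 0.161·3088/4.73 = 105.110 sabins.
Absorption to add: 105.110 − 65.842 = 39.268 sabins.
Each m² of panel replacing the ceiling (painted concrete ceiling) adds (0.73 − 0.02) = 0.71 sabins.
Panel area = 39.268 / 0.71 = 55.3 m².

55.3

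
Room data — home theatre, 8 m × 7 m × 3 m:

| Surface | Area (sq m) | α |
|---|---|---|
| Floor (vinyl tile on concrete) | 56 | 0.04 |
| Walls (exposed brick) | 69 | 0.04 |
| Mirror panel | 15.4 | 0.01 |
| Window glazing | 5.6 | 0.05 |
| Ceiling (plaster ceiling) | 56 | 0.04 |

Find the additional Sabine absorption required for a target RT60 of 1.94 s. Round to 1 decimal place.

Total absorption A₁ = 56·0.04 + 69·0.04 + 15.4·0.01 + 5.6·0.05 + 56·0.04
  = 2.240 + 2.760 + 0.154 + 0.280 + 2.240 = 7.674 sq m sabins.
Target A₂ = 0.161·168/1.94 = 13.942 sabins (V = 168 m³).
ΔA = A₂ − A₁ = 13.942 − 7.674 = 6.3 sabins.

6.3 sabins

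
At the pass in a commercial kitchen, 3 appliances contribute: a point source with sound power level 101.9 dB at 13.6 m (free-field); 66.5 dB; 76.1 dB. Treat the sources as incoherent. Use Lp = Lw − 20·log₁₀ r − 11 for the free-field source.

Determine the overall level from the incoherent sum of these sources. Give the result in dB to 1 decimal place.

77.1 dB

Source at 13.6 m: Lp = 101.9 − 20·log₁₀(13.6) − 11 = 68.2 dB.
Σ 10^(Lᵢ/10) = 5.181e+07.
Combined level = 10 log₁₀(5.181e+07) = 77.1 dB.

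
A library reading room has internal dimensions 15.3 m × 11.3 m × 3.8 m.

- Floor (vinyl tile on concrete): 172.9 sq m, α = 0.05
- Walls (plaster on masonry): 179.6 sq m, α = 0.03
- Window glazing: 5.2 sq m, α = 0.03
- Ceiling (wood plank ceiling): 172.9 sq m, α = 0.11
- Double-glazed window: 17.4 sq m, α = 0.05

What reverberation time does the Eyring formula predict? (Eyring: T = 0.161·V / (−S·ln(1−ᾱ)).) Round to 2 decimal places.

3.01 s

S = Σ Sᵢ = 548.0 sq m.
Absorption A = 172.9·0.05 + 179.6·0.03 + 5.2·0.03 + 172.9·0.11 + 17.4·0.05 = 34.078 sabins.
ᾱ = 34.078 / 548.0 = 0.0622.
Eyring denominator: −S ln(1−ᾱ) = 35.192.
V = 15.3 × 11.3 × 3.8 = 656.982 m³.
T = 0.161·V/[−S·ln(1−ᾱ)] = 0.161·656.982/35.192 = 3.01 s.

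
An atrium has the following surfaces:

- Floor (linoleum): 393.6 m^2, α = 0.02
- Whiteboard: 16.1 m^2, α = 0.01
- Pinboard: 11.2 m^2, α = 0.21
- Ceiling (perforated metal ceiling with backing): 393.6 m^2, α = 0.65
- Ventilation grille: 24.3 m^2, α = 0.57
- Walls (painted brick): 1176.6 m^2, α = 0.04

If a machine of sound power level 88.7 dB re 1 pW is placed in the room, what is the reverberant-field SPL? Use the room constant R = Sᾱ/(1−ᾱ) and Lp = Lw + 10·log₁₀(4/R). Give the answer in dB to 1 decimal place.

A = 327.140 sabins; S = 2015.4 m^2.
ᾱ = 0.1623, so room constant R = A/(1−ᾱ) = 390.522 m^2.
Lp = Lw + 10 log₁₀(4/R) = 88.7 -19.90 = 68.8 dB.

68.8 dB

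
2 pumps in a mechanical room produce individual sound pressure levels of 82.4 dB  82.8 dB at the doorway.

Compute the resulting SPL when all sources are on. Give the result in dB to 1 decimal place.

Σ 10^(Lᵢ/10) = 3.643e+08.
Combined level = 10 log₁₀(3.643e+08) = 85.6 dB.

85.6 dB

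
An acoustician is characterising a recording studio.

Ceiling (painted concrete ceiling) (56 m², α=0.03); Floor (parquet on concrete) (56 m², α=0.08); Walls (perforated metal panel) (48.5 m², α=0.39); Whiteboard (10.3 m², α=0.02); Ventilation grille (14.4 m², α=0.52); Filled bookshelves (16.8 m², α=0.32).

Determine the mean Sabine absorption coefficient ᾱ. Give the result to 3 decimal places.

S = Σ Sᵢ = 56 + 56 + 48.5 + 10.3 + 14.4 + 16.8 = 202.0 m².
Σ(Sᵢαᵢ) = 56*0.03 + 56*0.08 + 48.5*0.39 + 10.3*0.02 + 14.4*0.52 + 16.8*0.32 = 38.145.
ᾱ = 38.145 / 202.0 = 0.189.

0.189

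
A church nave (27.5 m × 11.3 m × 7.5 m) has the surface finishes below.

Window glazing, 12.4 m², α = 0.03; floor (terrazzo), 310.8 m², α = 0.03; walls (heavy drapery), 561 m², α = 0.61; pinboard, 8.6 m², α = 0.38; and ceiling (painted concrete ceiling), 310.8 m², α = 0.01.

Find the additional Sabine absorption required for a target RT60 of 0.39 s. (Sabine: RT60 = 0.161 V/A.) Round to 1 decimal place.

A₁ = Σ Sᵢαᵢ = 12.4·0.03 + 310.8·0.03 + 561·0.61 + 8.6·0.38 + 310.8·0.01 = 358.282 sabins.
V = 2330.625 m³. Required absorption A₂ = 0.161 × 2330.625 / 0.39 = 962.130 sabins.
Shortfall: 962.130 − 358.282 = 603.8 sabins.

603.8 sabins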